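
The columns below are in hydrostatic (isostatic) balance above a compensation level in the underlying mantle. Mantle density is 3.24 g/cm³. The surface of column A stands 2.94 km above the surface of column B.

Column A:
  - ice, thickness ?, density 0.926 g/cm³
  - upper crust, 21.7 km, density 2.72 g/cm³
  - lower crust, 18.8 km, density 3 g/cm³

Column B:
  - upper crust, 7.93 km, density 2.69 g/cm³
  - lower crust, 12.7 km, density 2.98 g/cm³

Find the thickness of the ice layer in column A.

0.602 km

Take the compensation level at the base of the deeper column (depth z_c below the surface of column A) and equate Σ ρ_i t_i down to z_c; mantle fills any gap and the z_c terms cancel.
Column A: x×0.926 + 21.7×2.72 + 18.8×3 + (z_c − 40.5 − x)×3.24
Column B: 2.94×0 + 7.93×2.69 + 12.7×2.98 + (z_c − 2.94 − 20.63)×3.24
The z_c×3.24 term appears on both sides and cancels. Collect the known terms of each column as K = Σ(ρt)_known − 3.24 × (depth of known layers): K_A = 115.424 − 3.24×40.5 = −15.796; K_B = 59.1777 − 3.24×(2.94 + 20.63) = −17.1891.
Balance: K_A − x×(3.24 − 0.926) = K_B, so x = (K_A − K_B)/(3.24 − 0.926) = 1.3931/2.314 = 0.602 km.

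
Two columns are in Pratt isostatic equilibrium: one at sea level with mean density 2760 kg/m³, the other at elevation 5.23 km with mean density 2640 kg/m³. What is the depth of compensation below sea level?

ρ_ref D = ρ (D + h) → D (ρ_ref − ρ) = ρ h.
D = ρ h/(ρ_ref − ρ) = 2640 × 5.23 km/(2760 − 2640) = 115 km.

115 km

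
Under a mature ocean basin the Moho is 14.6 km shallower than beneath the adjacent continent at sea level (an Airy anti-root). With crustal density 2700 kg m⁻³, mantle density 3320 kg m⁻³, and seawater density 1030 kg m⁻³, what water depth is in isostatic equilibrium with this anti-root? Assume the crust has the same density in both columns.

Replacing a thickness d of crust by seawater at the top must be balanced by replacing crust with mantle at the base: d (ρ_c − ρ_w) = a (ρ_m − ρ_c).
d = a (ρ_m − ρ_c)/(ρ_c − ρ_w) = 14.6 km × 620/1670 = 5.42 km.

5.42 km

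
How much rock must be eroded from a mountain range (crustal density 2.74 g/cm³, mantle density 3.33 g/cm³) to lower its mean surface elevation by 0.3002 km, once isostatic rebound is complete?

Net drop Δ = e − u = e − e ρ_c/ρ_m = e (ρ_m − ρ_c)/ρ_m.
e = Δ ρ_m/(ρ_m − ρ_c) = 0.3002 km × 3.33/0.59 = 1.69 km.

1.69 km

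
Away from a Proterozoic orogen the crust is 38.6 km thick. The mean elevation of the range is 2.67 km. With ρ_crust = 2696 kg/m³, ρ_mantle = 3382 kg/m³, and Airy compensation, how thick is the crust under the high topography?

51.8 km

Root depth r = h ρ_c / (ρ_m − ρ_c) = 2.67 km × 2696 / 686 = 10.49 km.
Total thickness = T + h + r = 38.6 km + 2.67 km + 10.49 km = 51.8 km.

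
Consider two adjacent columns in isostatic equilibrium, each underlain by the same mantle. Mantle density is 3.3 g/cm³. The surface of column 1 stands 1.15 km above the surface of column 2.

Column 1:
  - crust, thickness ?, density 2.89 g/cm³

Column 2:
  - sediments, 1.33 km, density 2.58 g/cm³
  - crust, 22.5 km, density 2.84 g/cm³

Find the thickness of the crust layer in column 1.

36.8 km

Take the compensation level at the base of the deeper column (depth z_c below the surface of column 1) and equate Σ ρ_i t_i down to z_c; mantle fills any gap and the z_c terms cancel.
Column 1: x×2.89 + (z_c − 0 − x)×3.3
Column 2: 1.15×0 + 1.33×2.58 + 22.5×2.84 + (z_c − 1.15 − 23.83)×3.3
The z_c×3.3 term appears on both sides and cancels. Collect the known terms of each column as K = Σ(ρt)_known − 3.3 × (depth of known layers): K_1 = 0 − 3.3×0 = 0; K_2 = 67.3314 − 3.3×(1.15 + 23.83) = −15.1026.
Balance: K_1 − x×(3.3 − 2.89) = K_2, so x = (K_1 − K_2)/(3.3 − 2.89) = 15.1026/0.41 = 36.8 km.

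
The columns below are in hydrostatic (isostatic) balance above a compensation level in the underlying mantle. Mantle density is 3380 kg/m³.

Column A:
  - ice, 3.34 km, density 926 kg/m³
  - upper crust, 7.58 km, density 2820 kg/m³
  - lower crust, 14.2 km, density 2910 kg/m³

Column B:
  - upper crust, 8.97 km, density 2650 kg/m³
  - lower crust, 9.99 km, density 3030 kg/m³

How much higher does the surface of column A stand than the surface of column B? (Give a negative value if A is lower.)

For any compensation level in the mantle, the mantle terms cancel and isostasy reduces to e = (Σt_A − Σt_B) − (Σ(ρt)_A − Σ(ρt)_B) / ρ_m.
Σt_A = 25.12 km; Σt_B = 18.96 km; Σ(ρt)_A = 65790.44; Σ(ρt)_B = 54040.2 (in km·kg/m³).
e = (25.12 − 18.96) − (65790.44 − 54040.2) / 3380 = 2.68 km.

2.68 km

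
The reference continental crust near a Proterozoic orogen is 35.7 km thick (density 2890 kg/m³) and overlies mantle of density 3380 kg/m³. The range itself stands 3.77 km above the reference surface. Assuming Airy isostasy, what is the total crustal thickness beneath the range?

Root depth r = h ρ_c / (ρ_m − ρ_c) = 3.77 km × 2890 / 490 = 22.24 km.
Total thickness = T + h + r = 35.7 km + 3.77 km + 22.24 km = 61.7 km.

61.7 km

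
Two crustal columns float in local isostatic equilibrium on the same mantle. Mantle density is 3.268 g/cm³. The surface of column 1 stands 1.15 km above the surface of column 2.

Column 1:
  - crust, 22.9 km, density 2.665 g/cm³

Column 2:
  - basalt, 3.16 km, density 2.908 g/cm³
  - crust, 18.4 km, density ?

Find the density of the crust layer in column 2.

2.78 g/cm³

Take the compensation level at the base of the deeper column (depth z_c below the surface of column 1) and equate Σ ρ_i t_i down to z_c; mantle fills any gap and the z_c terms cancel.
Column 1: 22.9×2.665 + (z_c − 22.9)×3.268
Column 2: 1.15×0 + 3.16×2.908 + 18.4×ρ + (z_c − 1.15 − 21.56)×3.268
The z_c×3.268 term appears on both sides and cancels. Collect the known terms of each column as K = Σ(ρt)_known − 3.268 × (depth of known layers): K_1 = 61.0285 − 3.268×22.9 = −13.8087; K_2 = 9.18928 − 3.268×(1.15 + 21.56) = −65.027.
Balance: K_1 = K_2 + 18.4×ρ, so ρ = (K_1 − K_2)/18.4 = 51.2183/18.4 = 2.78 g/cm³.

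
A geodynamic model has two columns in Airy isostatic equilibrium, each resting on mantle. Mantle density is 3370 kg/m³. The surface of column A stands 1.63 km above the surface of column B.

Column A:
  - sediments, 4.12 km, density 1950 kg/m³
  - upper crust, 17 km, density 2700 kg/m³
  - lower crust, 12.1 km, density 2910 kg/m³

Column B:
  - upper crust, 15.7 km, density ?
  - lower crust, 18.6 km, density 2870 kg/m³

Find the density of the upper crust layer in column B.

2860 kg/m³

Take the compensation level at the base of the deeper column (depth z_c below the surface of column A) and equate Σ ρ_i t_i down to z_c; mantle fills any gap and the z_c terms cancel.
Column A: 4.12×1950 + 17×2700 + 12.1×2910 + (z_c − 33.22)×3370
Column B: 1.63×0 + 15.7×ρ + 18.6×2870 + (z_c − 1.63 − 34.3)×3370
The z_c×3370 term appears on both sides and cancels. Collect the known terms of each column as K = Σ(ρt)_known − 3370 × (depth of known layers): K_A = 89145 − 3370×33.22 = −22806.4; K_B = 53382 − 3370×(1.63 + 34.3) = −67702.1.
Balance: K_A = K_B + 15.7×ρ, so ρ = (K_A − K_B)/15.7 = 44895.7/15.7 = 2860 kg/m³.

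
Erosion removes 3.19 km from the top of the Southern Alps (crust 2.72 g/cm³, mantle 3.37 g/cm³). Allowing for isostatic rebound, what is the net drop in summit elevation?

Rebound u = e ρ_c/ρ_m = 3.19 km × 2.72/3.37 = 2.575 km.
Net surface drop = e − u = 3.19 km − 2.575 km = e (ρ_m − ρ_c)/ρ_m = 0.615 km.

0.615 km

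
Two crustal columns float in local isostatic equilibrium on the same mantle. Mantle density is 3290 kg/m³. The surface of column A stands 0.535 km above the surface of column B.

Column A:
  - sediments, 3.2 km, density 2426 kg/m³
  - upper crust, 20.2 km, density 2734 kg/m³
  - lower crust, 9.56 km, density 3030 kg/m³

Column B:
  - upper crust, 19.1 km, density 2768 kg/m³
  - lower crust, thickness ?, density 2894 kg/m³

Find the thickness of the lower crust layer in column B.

12 km

Take the compensation level at the base of the deeper column (depth z_c below the surface of column A) and equate Σ ρ_i t_i down to z_c; mantle fills any gap and the z_c terms cancel.
Column A: 3.2×2426 + 20.2×2734 + 9.56×3030 + (z_c − 32.96)×3290
Column B: 0.535×0 + 19.1×2768 + x×2894 + (z_c − 0.535 − 19.1 − x)×3290
The z_c×3290 term appears on both sides and cancels. Collect the known terms of each column as K = Σ(ρt)_known − 3290 × (depth of known layers): K_A = 91956.8 − 3290×32.96 = −16481.6; K_B = 52868.8 − 3290×(0.535 + 19.1) = −11730.35.
Balance: K_A = K_B − x×(3290 − 2894), so x = (K_B − K_A)/(3290 − 2894) = 4751.25/396 = 12 km.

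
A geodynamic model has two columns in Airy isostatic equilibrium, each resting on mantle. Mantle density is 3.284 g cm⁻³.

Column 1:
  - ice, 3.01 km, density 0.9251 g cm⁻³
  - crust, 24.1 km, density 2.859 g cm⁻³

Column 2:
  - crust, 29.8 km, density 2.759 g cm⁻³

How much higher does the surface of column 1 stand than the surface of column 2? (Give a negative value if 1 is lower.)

For any compensation level in the mantle, the mantle terms cancel and isostasy reduces to e = (Σt_1 − Σt_2) − (Σ(ρt)_1 − Σ(ρt)_2) / ρ_m.
Σt_1 = 27.11 km; Σt_2 = 29.8 km; Σ(ρt)_1 = 71.686451; Σ(ρt)_2 = 82.2182 (in km·g cm⁻³).
e = (27.11 − 29.8) − (71.686451 − 82.2182) / 3.284 = 0.517 km.

0.517 km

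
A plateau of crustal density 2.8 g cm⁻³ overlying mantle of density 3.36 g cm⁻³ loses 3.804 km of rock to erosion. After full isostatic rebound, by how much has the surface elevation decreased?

Rebound u = e ρ_c/ρ_m = 3.804 km × 2.8/3.36 = 3.17 km.
Net surface drop = e − u = 3.804 km − 3.17 km = e (ρ_m − ρ_c)/ρ_m = 0.634 km.

0.634 km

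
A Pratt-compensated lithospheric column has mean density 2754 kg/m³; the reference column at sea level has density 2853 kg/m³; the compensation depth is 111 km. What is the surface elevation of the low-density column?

ρ_ref D = ρ (D + h) → h = D (ρ_ref − ρ)/ρ.
h = 111 km × (2853 − 2754)/2754 = 3.99 km.

3.99 km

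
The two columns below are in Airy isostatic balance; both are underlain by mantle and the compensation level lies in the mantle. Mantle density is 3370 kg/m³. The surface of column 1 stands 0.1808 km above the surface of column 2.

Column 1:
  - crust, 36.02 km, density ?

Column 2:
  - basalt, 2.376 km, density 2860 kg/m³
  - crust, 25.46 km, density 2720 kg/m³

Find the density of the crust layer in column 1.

Take the compensation level at the base of the deeper column (depth z_c below the surface of column 1) and equate Σ ρ_i t_i down to z_c; mantle fills any gap and the z_c terms cancel.
Column 1: 36.02×ρ + (z_c − 36.02)×3370
Column 2: 0.1808×0 + 2.376×2860 + 25.46×2720 + (z_c − 0.1808 − 27.836)×3370
The z_c×3370 term appears on both sides and cancels. Collect the known terms of each column as K = Σ(ρt)_known − 3370 × (depth of known layers): K_1 = 0 − 3370×36.02 = −121387.4; K_2 = 76046.56 − 3370×(0.1808 + 27.836) = −18370.056.
Balance: K_1 + 36.02×ρ = K_2, so ρ = (K_2 − K_1)/36.02 = 103017/36.02 = 2860 kg/m³.

2860 kg/m³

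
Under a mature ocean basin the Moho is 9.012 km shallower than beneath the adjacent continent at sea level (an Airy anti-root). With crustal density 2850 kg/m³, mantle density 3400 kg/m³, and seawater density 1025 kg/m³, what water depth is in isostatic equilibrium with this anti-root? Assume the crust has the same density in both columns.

2.72 km

Replacing a thickness d of crust by seawater at the top must be balanced by replacing crust with mantle at the base: d (ρ_c − ρ_w) = a (ρ_m − ρ_c).
d = a (ρ_m − ρ_c)/(ρ_c − ρ_w) = 9.012 km × 550/1825 = 2.72 km.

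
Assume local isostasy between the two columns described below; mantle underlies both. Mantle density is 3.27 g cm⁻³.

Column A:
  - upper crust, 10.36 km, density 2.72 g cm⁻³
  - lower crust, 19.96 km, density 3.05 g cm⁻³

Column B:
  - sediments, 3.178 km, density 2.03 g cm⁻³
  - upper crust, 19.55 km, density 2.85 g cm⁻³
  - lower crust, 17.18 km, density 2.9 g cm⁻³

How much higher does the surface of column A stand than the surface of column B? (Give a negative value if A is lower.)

−2.57 km

For any compensation level in the mantle, the mantle terms cancel and isostasy reduces to e = (Σt_A − Σt_B) − (Σ(ρt)_A − Σ(ρt)_B) / ρ_m.
Σt_A = 30.32 km; Σt_B = 39.908 km; Σ(ρt)_A = 89.0572; Σ(ρt)_B = 111.99084 (in km·g cm⁻³).
e = (30.32 − 39.908) − (89.0572 − 111.99084) / 3.27 = −2.57 km.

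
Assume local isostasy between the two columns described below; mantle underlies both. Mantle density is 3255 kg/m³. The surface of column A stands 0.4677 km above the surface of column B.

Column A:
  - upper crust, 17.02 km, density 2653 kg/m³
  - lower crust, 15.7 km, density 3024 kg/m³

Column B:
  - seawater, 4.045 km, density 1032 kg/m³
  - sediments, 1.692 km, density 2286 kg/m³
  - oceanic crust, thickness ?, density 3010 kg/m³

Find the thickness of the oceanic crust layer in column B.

7.02 km

Take the compensation level at the base of the deeper column (depth z_c below the surface of column A) and equate Σ ρ_i t_i down to z_c; mantle fills any gap and the z_c terms cancel.
Column A: 17.02×2653 + 15.7×3024 + (z_c − 32.72)×3255
Column B: 0.4677×0 + 4.045×1032 + 1.692×2286 + x×3010 + (z_c − 0.4677 − 5.737 − x)×3255
The z_c×3255 term appears on both sides and cancels. Collect the known terms of each column as K = Σ(ρt)_known − 3255 × (depth of known layers): K_A = 92630.86 − 3255×32.72 = −13872.74; K_B = 8042.352 − 3255×(0.4677 + 5.737) = −12153.9465.
Balance: K_A = K_B − x×(3255 − 3010), so x = (K_B − K_A)/(3255 − 3010) = 1718.79/245 = 7.02 km.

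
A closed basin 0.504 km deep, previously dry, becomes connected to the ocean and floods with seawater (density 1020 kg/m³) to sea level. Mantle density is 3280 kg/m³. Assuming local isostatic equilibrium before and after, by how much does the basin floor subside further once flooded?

After flooding the water column is d + s deep. Its weight must equal the weight of mantle displaced by the extra subsidence s: (d + s) ρ_w = s ρ_m.
s = d ρ_w / (ρ_m − ρ_w) = 0.504 km × 1020/(3280 − 1020) = 0.227 km.

0.227 km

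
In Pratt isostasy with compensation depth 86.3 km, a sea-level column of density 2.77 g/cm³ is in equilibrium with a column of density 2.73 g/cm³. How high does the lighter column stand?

ρ_ref D = ρ (D + h) → h = D (ρ_ref − ρ)/ρ.
h = 86.3 km × (2.77 − 2.73)/2.73 = 1.26 km.

1.26 km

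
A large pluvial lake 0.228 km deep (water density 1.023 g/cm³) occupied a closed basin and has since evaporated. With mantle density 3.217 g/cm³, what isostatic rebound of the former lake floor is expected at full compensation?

0.0725 km

u = d ρ_w/ρ_m = 0.228 km × 1.023/3.217 = 0.0725 km.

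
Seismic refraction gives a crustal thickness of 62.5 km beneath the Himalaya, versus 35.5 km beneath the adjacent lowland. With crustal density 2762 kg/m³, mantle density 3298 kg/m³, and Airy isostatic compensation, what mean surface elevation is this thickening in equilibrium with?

4.39 km

Excess crust Δ = 62.5 km − 35.5 km = 27 km, split between elevation h and root r with h + r = Δ.
Airy balance ρ_c h = (ρ_m − ρ_c) r gives r = h ρ_c/(ρ_m − ρ_c), so h (1 + ρ_c/(ρ_m − ρ_c)) = Δ, i.e. h = Δ (ρ_m − ρ_c)/ρ_m.
h = 27 km × 536/3298 = 4.39 km.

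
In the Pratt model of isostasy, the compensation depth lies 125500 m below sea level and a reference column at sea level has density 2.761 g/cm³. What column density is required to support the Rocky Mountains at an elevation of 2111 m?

2.72 g/cm³

Pratt balance: ρ_ref D = ρ (D + h).
ρ = ρ_ref D/(D + h) = 2.761 × 125500 m/(125500 m + 2111 m) = 2.72 g/cm³.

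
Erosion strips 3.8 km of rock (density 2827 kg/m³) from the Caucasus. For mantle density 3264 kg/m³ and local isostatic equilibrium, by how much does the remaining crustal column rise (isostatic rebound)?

3.29 km

Unloading: uplift u = e ρ_c/ρ_m = 3.8 km × 2827/3264 = 3.29 km.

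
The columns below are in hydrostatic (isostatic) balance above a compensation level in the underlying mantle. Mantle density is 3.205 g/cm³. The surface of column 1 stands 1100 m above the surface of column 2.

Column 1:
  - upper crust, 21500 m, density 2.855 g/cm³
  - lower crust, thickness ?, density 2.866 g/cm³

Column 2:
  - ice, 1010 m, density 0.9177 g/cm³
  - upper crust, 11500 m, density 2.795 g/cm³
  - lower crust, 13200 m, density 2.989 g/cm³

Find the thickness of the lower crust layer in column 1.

17300 m

Take the compensation level at the base of the deeper column (depth z_c below the surface of column 1) and equate Σ ρ_i t_i down to z_c; mantle fills any gap and the z_c terms cancel.
Column 1: 21500×2.855 + x×2.866 + (z_c − 21500 − x)×3.205
Column 2: 1100×0 + 1010×0.9177 + 11500×2.795 + 13200×2.989 + (z_c − 1100 − 25710)×3.205
The z_c×3.205 term appears on both sides and cancels. Collect the known terms of each column as K = Σ(ρt)_known − 3.205 × (depth of known layers): K_1 = 61382.5 − 3.205×21500 = −7525; K_2 = 72524.177 − 3.205×(1100 + 25710) = −13401.873.
Balance: K_1 − x×(3.205 − 2.866) = K_2, so x = (K_1 − K_2)/(3.205 − 2.866) = 5876.87/0.339 = 17300 m.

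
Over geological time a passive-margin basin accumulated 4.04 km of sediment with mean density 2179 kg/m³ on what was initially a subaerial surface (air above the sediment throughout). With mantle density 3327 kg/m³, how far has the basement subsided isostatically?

2.65 km

Subaerial load: s = t ρ_sed / ρ_m = 4.04 km × 2179/3327 = 2.65 km.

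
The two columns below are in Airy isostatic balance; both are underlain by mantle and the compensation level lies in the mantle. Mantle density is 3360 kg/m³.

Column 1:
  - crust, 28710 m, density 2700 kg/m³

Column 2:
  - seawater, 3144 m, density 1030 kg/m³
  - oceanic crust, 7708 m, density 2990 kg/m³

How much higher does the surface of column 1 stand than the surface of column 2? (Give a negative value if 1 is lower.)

For any compensation level in the mantle, the mantle terms cancel and isostasy reduces to e = (Σt_1 − Σt_2) − (Σ(ρt)_1 − Σ(ρt)_2) / ρ_m.
Σt_1 = 28710 m; Σt_2 = 10852 m; Σ(ρt)_1 = 77517000; Σ(ρt)_2 = 26285240 (in m·kg/m³).
e = (28710 − 10852) − (77517000 − 26285240) / 3360 = 2610 m.

2610 m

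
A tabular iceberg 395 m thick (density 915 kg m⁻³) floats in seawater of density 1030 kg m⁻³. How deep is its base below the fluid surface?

Draft d = t ρ_obj/ρ_fluid = 395 m × 915/1030 = 351 m.

351 m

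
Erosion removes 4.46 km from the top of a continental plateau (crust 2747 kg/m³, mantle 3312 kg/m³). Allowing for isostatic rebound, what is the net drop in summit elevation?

0.761 km

Rebound u = e ρ_c/ρ_m = 4.46 km × 2747/3312 = 3.699 km.
Net surface drop = e − u = 4.46 km − 3.699 km = e (ρ_m − ρ_c)/ρ_m = 0.761 km.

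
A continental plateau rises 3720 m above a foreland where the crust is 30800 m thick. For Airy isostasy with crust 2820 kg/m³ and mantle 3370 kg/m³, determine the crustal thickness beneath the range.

Root depth r = h ρ_c / (ρ_m − ρ_c) = 3720 m × 2820 / 550 = 19070 m.
Total thickness = T + h + r = 30800 m + 3720 m + 19070 m = 53600 m.

53600 m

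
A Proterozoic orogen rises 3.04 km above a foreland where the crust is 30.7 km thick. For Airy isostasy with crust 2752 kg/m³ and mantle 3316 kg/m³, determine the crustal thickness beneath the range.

Root depth r = h ρ_c / (ρ_m − ρ_c) = 3.04 km × 2752 / 564 = 14.83 km.
Total thickness = T + h + r = 30.7 km + 3.04 km + 14.83 km = 48.6 km.

48.6 km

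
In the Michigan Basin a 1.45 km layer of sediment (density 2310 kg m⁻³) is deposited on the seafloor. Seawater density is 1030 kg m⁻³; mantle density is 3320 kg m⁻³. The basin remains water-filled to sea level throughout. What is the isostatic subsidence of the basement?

0.81 km

Submarine loading: the sediment displaces seawater, and the subsidence is in turn flooded, so s (ρ_m − ρ_w) = t (ρ_sed − ρ_w).
s = 1.45 km × (2310 − 1030) / (3320 − 1030) = 0.81 km.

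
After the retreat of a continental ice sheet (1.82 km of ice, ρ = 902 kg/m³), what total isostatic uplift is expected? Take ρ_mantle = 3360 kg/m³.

0.489 km

Removing the load lets mantle flow back in; uplift u satisfies ρ_ice t = ρ_m u.
u = t ρ_ice/ρ_m = 1.82 km × 902/3360 = 0.489 km.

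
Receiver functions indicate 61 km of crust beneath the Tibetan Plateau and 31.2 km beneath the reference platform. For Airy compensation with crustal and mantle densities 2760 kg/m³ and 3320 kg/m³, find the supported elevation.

5.03 km

Excess crust Δ = 61 km − 31.2 km = 29.8 km, split between elevation h and root r with h + r = Δ.
Airy balance ρ_c h = (ρ_m − ρ_c) r gives r = h ρ_c/(ρ_m − ρ_c), so h (1 + ρ_c/(ρ_m − ρ_c)) = Δ, i.e. h = Δ (ρ_m − ρ_c)/ρ_m.
h = 29.8 km × 560/3320 = 5.03 km.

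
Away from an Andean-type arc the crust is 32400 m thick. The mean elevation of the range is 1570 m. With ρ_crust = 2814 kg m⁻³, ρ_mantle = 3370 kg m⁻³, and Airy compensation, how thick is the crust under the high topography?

41900 m

Root depth r = h ρ_c / (ρ_m − ρ_c) = 1570 m × 2814 / 556 = 7946 m.
Total thickness = T + h + r = 32400 m + 1570 m + 7946 m = 41900 m.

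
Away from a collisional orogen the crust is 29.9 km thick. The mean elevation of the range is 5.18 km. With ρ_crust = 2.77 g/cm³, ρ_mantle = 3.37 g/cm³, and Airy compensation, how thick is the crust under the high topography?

59 km

Root depth r = h ρ_c / (ρ_m − ρ_c) = 5.18 km × 2.77 / 0.6 = 23.91 km.
Total thickness = T + h + r = 29.9 km + 5.18 km + 23.91 km = 59 km.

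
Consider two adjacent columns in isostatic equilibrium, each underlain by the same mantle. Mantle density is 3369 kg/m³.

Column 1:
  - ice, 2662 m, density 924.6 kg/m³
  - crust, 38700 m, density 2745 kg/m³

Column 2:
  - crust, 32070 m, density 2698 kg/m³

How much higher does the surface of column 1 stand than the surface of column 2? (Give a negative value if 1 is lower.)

For any compensation level in the mantle, the mantle terms cancel and isostasy reduces to e = (Σt_1 − Σt_2) − (Σ(ρt)_1 − Σ(ρt)_2) / ρ_m.
Σt_1 = 41362 m; Σt_2 = 32070 m; Σ(ρt)_1 = 108692785; Σ(ρt)_2 = 86524860 (in m·kg/m³).
e = (41362 − 32070) − (108692785 − 86524860) / 3369 = 2710 m.

2710 m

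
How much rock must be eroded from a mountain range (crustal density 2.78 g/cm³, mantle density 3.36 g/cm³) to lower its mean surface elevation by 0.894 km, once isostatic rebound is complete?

5.18 km

Net drop Δ = e − u = e − e ρ_c/ρ_m = e (ρ_m − ρ_c)/ρ_m.
e = Δ ρ_m/(ρ_m − ρ_c) = 0.894 km × 3.36/0.58 = 5.18 km.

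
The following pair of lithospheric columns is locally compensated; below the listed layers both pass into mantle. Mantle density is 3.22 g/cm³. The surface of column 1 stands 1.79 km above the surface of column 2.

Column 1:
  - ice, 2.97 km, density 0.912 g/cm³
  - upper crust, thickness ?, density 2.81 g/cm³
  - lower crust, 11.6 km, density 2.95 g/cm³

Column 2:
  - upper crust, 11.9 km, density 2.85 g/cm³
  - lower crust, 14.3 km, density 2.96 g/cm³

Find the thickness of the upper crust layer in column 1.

Take the compensation level at the base of the deeper column (depth z_c below the surface of column 1) and equate Σ ρ_i t_i down to z_c; mantle fills any gap and the z_c terms cancel.
Column 1: 2.97×0.912 + x×2.81 + 11.6×2.95 + (z_c − 14.57 − x)×3.22
Column 2: 1.79×0 + 11.9×2.85 + 14.3×2.96 + (z_c − 1.79 − 26.2)×3.22
The z_c×3.22 term appears on both sides and cancels. Collect the known terms of each column as K = Σ(ρt)_known − 3.22 × (depth of known layers): K_1 = 36.92864 − 3.22×14.57 = −9.98676; K_2 = 76.243 − 3.22×(1.79 + 26.2) = −13.8848.
Balance: K_1 − x×(3.22 − 2.81) = K_2, so x = (K_1 − K_2)/(3.22 − 2.81) = 3.89804/0.41 = 9.51 km.

9.51 km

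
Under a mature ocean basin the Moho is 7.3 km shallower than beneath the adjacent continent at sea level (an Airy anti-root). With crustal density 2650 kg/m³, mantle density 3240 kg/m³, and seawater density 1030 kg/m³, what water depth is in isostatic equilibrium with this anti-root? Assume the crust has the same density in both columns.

2.66 km

Replacing a thickness d of crust by seawater at the top must be balanced by replacing crust with mantle at the base: d (ρ_c − ρ_w) = a (ρ_m − ρ_c).
d = a (ρ_m − ρ_c)/(ρ_c − ρ_w) = 7.3 km × 590/1620 = 2.66 km.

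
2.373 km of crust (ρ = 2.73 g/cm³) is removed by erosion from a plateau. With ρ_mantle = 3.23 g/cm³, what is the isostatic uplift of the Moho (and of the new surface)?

2.01 km

Unloading: uplift u = e ρ_c/ρ_m = 2.373 km × 2.73/3.23 = 2.01 km.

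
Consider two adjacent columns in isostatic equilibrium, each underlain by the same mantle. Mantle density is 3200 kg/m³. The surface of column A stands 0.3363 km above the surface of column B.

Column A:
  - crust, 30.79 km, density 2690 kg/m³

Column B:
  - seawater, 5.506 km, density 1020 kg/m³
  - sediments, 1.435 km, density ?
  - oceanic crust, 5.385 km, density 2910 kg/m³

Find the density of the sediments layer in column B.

2460 kg/m³

Take the compensation level at the base of the deeper column (depth z_c below the surface of column A) and equate Σ ρ_i t_i down to z_c; mantle fills any gap and the z_c terms cancel.
Column A: 30.79×2690 + (z_c − 30.79)×3200
Column B: 0.3363×0 + 5.506×1020 + 1.435×ρ + 5.385×2910 + (z_c − 0.3363 − 12.326)×3200
The z_c×3200 term appears on both sides and cancels. Collect the known terms of each column as K = Σ(ρt)_known − 3200 × (depth of known layers): K_A = 82825.1 − 3200×30.79 = −15702.9; K_B = 21286.47 − 3200×(0.3363 + 12.326) = −19232.89.
Balance: K_A = K_B + 1.435×ρ, so ρ = (K_A − K_B)/1.435 = 3529.99/1.435 = 2460 kg/m³.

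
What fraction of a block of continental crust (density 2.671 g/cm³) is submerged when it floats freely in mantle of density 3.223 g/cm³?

Submerged fraction = ρ_obj/ρ_fluid = 2.671/3.223 = 0.829.

0.829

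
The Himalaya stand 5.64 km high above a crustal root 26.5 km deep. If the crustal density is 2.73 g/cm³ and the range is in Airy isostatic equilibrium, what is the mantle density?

Airy balance: ρ_c h = (ρ_m − ρ_c) r → ρ_m = ρ_c (1 + h/r).
ρ_m = 2.73 × (1 + 5.64 km/26.5 km) = 3.31 g/cm³.

3.31 g/cm³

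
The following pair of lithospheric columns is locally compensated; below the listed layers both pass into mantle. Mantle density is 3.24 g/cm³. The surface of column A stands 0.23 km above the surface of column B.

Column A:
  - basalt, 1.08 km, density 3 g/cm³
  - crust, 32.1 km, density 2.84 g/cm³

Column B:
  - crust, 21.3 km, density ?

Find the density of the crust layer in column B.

Take the compensation level at the base of the deeper column (depth z_c below the surface of column A) and equate Σ ρ_i t_i down to z_c; mantle fills any gap and the z_c terms cancel.
Column A: 1.08×3 + 32.1×2.84 + (z_c − 33.18)×3.24
Column B: 0.23×0 + 21.3×ρ + (z_c − 0.23 − 21.3)×3.24
The z_c×3.24 term appears on both sides and cancels. Collect the known terms of each column as K = Σ(ρt)_known − 3.24 × (depth of known layers): K_A = 94.404 − 3.24×33.18 = −13.0992; K_B = 0 − 3.24×(0.23 + 21.3) = −69.7572.
Balance: K_A = K_B + 21.3×ρ, so ρ = (K_A − K_B)/21.3 = 56.658/21.3 = 2.66 g/cm³.

2.66 g/cm³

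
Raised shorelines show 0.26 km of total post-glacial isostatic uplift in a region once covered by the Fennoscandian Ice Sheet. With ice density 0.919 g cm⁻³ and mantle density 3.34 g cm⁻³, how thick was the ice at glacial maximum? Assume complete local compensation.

u = t ρ_ice/ρ_m → t = u ρ_m/ρ_ice = 0.26 km × 3.34/0.919 = 0.945 km.

0.945 km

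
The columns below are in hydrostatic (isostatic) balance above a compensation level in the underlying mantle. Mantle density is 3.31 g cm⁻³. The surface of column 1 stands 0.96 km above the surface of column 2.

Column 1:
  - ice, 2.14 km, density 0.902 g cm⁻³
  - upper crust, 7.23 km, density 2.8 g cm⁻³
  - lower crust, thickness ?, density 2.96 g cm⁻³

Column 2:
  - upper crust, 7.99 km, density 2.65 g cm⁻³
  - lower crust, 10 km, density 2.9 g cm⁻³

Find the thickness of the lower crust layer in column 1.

Take the compensation level at the base of the deeper column (depth z_c below the surface of column 1) and equate Σ ρ_i t_i down to z_c; mantle fills any gap and the z_c terms cancel.
Column 1: 2.14×0.902 + 7.23×2.8 + x×2.96 + (z_c − 9.37 − x)×3.31
Column 2: 0.96×0 + 7.99×2.65 + 10×2.9 + (z_c − 0.96 − 17.99)×3.31
The z_c×3.31 term appears on both sides and cancels. Collect the known terms of each column as K = Σ(ρt)_known − 3.31 × (depth of known layers): K_1 = 22.17428 − 3.31×9.37 = −8.84042; K_2 = 50.1735 − 3.31×(0.96 + 17.99) = −12.551.
Balance: K_1 − x×(3.31 − 2.96) = K_2, so x = (K_1 − K_2)/(3.31 − 2.96) = 3.71058/0.35 = 10.6 km.

10.6 km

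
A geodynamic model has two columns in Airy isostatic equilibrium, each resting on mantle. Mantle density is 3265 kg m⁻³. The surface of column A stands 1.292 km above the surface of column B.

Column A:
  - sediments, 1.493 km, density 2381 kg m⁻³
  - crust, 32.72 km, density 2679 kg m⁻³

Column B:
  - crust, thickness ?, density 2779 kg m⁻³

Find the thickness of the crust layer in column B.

Take the compensation level at the base of the deeper column (depth z_c below the surface of column A) and equate Σ ρ_i t_i down to z_c; mantle fills any gap and the z_c terms cancel.
Column A: 1.493×2381 + 32.72×2679 + (z_c − 34.213)×3265
Column B: 1.292×0 + x×2779 + (z_c − 1.292 − 0 − x)×3265
The z_c×3265 term appears on both sides and cancels. Collect the known terms of each column as K = Σ(ρt)_known − 3265 × (depth of known layers): K_A = 91211.713 − 3265×34.213 = −20493.732; K_B = 0 − 3265×(1.292 + 0) = −4218.38.
Balance: K_A = K_B − x×(3265 − 2779), so x = (K_B − K_A)/(3265 − 2779) = 16275.4/486 = 33.5 km.

33.5 km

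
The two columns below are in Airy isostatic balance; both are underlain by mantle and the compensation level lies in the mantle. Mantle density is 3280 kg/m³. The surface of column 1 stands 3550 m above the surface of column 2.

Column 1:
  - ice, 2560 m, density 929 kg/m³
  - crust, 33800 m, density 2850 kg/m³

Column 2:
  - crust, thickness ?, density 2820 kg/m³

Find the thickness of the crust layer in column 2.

Take the compensation level at the base of the deeper column (depth z_c below the surface of column 1) and equate Σ ρ_i t_i down to z_c; mantle fills any gap and the z_c terms cancel.
Column 1: 2560×929 + 33800×2850 + (z_c − 36360)×3280
Column 2: 3550×0 + x×2820 + (z_c − 3550 − 0 − x)×3280
The z_c×3280 term appears on both sides and cancels. Collect the known terms of each column as K = Σ(ρt)_known − 3280 × (depth of known layers): K_1 = 98708240 − 3280×36360 = −20552560; K_2 = 0 − 3280×(3550 + 0) = −11644000.
Balance: K_1 = K_2 − x×(3280 − 2820), so x = (K_2 − K_1)/(3280 − 2820) = 8908560/460 = 19400 m.

19400 m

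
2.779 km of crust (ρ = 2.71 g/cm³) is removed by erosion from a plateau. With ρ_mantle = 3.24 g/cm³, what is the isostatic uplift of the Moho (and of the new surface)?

2.32 km

Unloading: uplift u = e ρ_c/ρ_m = 2.779 km × 2.71/3.24 = 2.32 km.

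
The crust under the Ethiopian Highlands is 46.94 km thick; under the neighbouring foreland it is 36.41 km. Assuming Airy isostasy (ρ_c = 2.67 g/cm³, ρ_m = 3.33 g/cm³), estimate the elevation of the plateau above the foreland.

Excess crust Δ = 46.94 km − 36.41 km = 10.53 km, split between elevation h and root r with h + r = Δ.
Airy balance ρ_c h = (ρ_m − ρ_c) r gives r = h ρ_c/(ρ_m − ρ_c), so h (1 + ρ_c/(ρ_m − ρ_c)) = Δ, i.e. h = Δ (ρ_m − ρ_c)/ρ_m.
h = 10.53 km × 0.66/3.33 = 2.09 km.

2.09 km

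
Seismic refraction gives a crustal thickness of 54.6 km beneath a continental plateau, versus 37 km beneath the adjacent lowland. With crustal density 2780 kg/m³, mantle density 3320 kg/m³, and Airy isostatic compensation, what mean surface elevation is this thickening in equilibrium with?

Excess crust Δ = 54.6 km − 37 km = 17.6 km, split between elevation h and root r with h + r = Δ.
Airy balance ρ_c h = (ρ_m − ρ_c) r gives r = h ρ_c/(ρ_m − ρ_c), so h (1 + ρ_c/(ρ_m − ρ_c)) = Δ, i.e. h = Δ (ρ_m − ρ_c)/ρ_m.
h = 17.6 km × 540/3320 = 2.86 km.

2.86 km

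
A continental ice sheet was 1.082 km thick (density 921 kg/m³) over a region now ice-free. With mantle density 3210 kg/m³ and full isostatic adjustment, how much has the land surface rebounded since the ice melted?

Removing the load lets mantle flow back in; uplift u satisfies ρ_ice t = ρ_m u.
u = t ρ_ice/ρ_m = 1.082 km × 921/3210 = 0.31 km.

0.31 km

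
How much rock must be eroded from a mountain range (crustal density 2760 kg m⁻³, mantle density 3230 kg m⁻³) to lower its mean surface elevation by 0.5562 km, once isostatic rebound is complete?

3.82 km

Net drop Δ = e − u = e − e ρ_c/ρ_m = e (ρ_m − ρ_c)/ρ_m.
e = Δ ρ_m/(ρ_m − ρ_c) = 0.5562 km × 3230/470 = 3.82 km.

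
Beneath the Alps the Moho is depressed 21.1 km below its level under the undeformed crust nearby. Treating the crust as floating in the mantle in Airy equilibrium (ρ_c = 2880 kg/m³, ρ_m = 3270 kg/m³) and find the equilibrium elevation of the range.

2.86 km

Balancing pressure at the compensation depth: ρ_c h = (ρ_m − ρ_c) r.
h = r (ρ_m − ρ_c) / ρ_c = 21.1 km × (3270 − 2880) / 2880 = 2.86 km.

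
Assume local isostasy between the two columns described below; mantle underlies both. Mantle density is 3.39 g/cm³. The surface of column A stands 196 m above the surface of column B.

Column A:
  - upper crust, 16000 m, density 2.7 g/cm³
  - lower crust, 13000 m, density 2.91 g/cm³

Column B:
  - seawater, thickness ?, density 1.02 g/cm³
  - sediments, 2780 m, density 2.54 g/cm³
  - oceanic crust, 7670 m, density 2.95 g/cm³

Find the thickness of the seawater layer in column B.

Take the compensation level at the base of the deeper column (depth z_c below the surface of column A) and equate Σ ρ_i t_i down to z_c; mantle fills any gap and the z_c terms cancel.
Column A: 16000×2.7 + 13000×2.91 + (z_c − 29000)×3.39
Column B: 196×0 + x×1.02 + 2780×2.54 + 7670×2.95 + (z_c − 196 − 10450 − x)×3.39
The z_c×3.39 term appears on both sides and cancels. Collect the known terms of each column as K = Σ(ρt)_known − 3.39 × (depth of known layers): K_A = 81030 − 3.39×29000 = −17280; K_B = 29687.7 − 3.39×(196 + 10450) = −6402.24.
Balance: K_A = K_B − x×(3.39 − 1.02), so x = (K_B − K_A)/(3.39 − 1.02) = 10877.8/2.37 = 4590 m.

4590 m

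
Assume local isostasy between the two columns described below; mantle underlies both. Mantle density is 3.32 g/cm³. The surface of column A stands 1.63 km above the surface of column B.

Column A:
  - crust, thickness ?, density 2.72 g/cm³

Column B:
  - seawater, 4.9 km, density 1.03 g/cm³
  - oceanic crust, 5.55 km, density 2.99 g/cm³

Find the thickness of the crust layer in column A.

Take the compensation level at the base of the deeper column (depth z_c below the surface of column A) and equate Σ ρ_i t_i down to z_c; mantle fills any gap and the z_c terms cancel.
Column A: x×2.72 + (z_c − 0 − x)×3.32
Column B: 1.63×0 + 4.9×1.03 + 5.55×2.99 + (z_c − 1.63 − 10.45)×3.32
The z_c×3.32 term appears on both sides and cancels. Collect the known terms of each column as K = Σ(ρt)_known − 3.32 × (depth of known layers): K_A = 0 − 3.32×0 = 0; K_B = 21.6415 − 3.32×(1.63 + 10.45) = −18.4641.
Balance: K_A − x×(3.32 − 2.72) = K_B, so x = (K_A − K_B)/(3.32 − 2.72) = 18.4641/0.6 = 30.8 km.

30.8 km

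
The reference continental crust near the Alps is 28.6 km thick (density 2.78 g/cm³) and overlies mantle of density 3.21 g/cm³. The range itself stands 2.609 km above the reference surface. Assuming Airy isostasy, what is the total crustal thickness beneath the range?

48.1 km

Root depth r = h ρ_c / (ρ_m − ρ_c) = 2.609 km × 2.78 / 0.43 = 16.87 km.
Total thickness = T + h + r = 28.6 km + 2.609 km + 16.87 km = 48.1 km.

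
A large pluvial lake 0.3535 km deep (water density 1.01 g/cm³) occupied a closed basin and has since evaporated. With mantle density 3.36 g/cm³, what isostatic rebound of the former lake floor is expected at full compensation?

0.106 km

u = d ρ_w/ρ_m = 0.3535 km × 1.01/3.36 = 0.106 km.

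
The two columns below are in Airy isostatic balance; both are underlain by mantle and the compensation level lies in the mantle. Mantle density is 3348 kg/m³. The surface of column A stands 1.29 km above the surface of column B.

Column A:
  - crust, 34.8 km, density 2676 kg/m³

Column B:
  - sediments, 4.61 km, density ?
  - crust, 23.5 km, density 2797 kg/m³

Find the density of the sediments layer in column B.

2020 kg/m³

Take the compensation level at the base of the deeper column (depth z_c below the surface of column A) and equate Σ ρ_i t_i down to z_c; mantle fills any gap and the z_c terms cancel.
Column A: 34.8×2676 + (z_c − 34.8)×3348
Column B: 1.29×0 + 4.61×ρ + 23.5×2797 + (z_c − 1.29 − 28.11)×3348
The z_c×3348 term appears on both sides and cancels. Collect the known terms of each column as K = Σ(ρt)_known − 3348 × (depth of known layers): K_A = 93124.8 − 3348×34.8 = −23385.6; K_B = 65729.5 − 3348×(1.29 + 28.11) = −32701.7.
Balance: K_A = K_B + 4.61×ρ, so ρ = (K_A − K_B)/4.61 = 9316.1/4.61 = 2020 kg/m³.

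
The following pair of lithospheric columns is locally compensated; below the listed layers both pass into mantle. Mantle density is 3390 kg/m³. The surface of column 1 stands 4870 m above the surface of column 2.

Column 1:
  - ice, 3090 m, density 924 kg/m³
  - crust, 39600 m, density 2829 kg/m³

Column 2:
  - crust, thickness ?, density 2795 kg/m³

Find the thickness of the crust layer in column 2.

Take the compensation level at the base of the deeper column (depth z_c below the surface of column 1) and equate Σ ρ_i t_i down to z_c; mantle fills any gap and the z_c terms cancel.
Column 1: 3090×924 + 39600×2829 + (z_c − 42690)×3390
Column 2: 4870×0 + x×2795 + (z_c − 4870 − 0 − x)×3390
The z_c×3390 term appears on both sides and cancels. Collect the known terms of each column as K = Σ(ρt)_known − 3390 × (depth of known layers): K_1 = 114883560 − 3390×42690 = −29835540; K_2 = 0 − 3390×(4870 + 0) = −16509300.
Balance: K_1 = K_2 − x×(3390 − 2795), so x = (K_2 − K_1)/(3390 − 2795) = 13326200/595 = 22400 m.

22400 m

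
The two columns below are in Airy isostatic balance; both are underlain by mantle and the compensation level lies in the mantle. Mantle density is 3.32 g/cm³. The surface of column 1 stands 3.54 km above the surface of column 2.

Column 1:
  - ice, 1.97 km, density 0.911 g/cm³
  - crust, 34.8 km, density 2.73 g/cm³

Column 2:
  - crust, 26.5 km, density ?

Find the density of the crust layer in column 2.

Take the compensation level at the base of the deeper column (depth z_c below the surface of column 1) and equate Σ ρ_i t_i down to z_c; mantle fills any gap and the z_c terms cancel.
Column 1: 1.97×0.911 + 34.8×2.73 + (z_c − 36.77)×3.32
Column 2: 3.54×0 + 26.5×ρ + (z_c − 3.54 − 26.5)×3.32
The z_c×3.32 term appears on both sides and cancels. Collect the known terms of each column as K = Σ(ρt)_known − 3.32 × (depth of known layers): K_1 = 96.79867 − 3.32×36.77 = −25.27773; K_2 = 0 − 3.32×(3.54 + 26.5) = −99.7328.
Balance: K_1 = K_2 + 26.5×ρ, so ρ = (K_1 − K_2)/26.5 = 74.4551/26.5 = 2.81 g/cm³.

2.81 g/cm³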